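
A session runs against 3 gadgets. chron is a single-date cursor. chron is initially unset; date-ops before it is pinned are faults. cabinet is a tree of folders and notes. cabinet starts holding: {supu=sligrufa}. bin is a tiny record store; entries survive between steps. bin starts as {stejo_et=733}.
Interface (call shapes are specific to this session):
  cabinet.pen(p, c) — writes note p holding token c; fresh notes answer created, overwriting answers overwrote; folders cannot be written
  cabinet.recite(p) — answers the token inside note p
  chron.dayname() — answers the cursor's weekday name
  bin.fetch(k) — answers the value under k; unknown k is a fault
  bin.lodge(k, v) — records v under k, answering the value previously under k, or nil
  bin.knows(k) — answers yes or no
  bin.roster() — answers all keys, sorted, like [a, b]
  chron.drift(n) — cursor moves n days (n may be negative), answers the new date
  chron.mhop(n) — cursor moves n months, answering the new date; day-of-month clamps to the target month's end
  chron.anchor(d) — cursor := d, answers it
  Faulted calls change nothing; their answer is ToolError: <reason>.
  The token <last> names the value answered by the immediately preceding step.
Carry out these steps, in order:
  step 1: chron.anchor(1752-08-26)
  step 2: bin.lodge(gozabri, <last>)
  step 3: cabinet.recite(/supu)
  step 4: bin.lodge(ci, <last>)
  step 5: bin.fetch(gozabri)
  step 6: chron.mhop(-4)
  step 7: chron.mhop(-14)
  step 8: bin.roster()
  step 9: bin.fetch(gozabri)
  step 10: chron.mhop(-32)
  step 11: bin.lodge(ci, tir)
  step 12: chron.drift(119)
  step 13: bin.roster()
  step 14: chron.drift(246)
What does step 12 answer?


I try chron.anchor on d='1752-08-26', and observe 1752-08-26.
I try bin.lodge on k='gozabri', v='<last>', and get nil.
Calling cabinet.recite on p='/supu', and observe sligrufa.
Next I call bin.lodge on k='ci', v='<last>', and get nil.
Calling bin.fetch on k='gozabri', which returns 1752-08-26.
Invoking chron.mhop on n='-4', — result: 1752-04-26.
I use chron.mhop on n='-14', → 1751-02-26.
Then bin.roster, and see [ci, gozabri, stejo_et].
I invoke bin.fetch on k='gozabri', which returns 1752-08-26.
Next I call chron.mhop on n='-32', and get 1748-06-26.
I call bin.lodge on k='ci', v='tir', → sligrufa.
Invoking chron.drift on n='119', and get 1748-10-23.
Using bin.roster(), → [ci, gozabri, stejo_et].
Then chron.drift on n='246': 1749-06-26.

Answer: 1748-10-23


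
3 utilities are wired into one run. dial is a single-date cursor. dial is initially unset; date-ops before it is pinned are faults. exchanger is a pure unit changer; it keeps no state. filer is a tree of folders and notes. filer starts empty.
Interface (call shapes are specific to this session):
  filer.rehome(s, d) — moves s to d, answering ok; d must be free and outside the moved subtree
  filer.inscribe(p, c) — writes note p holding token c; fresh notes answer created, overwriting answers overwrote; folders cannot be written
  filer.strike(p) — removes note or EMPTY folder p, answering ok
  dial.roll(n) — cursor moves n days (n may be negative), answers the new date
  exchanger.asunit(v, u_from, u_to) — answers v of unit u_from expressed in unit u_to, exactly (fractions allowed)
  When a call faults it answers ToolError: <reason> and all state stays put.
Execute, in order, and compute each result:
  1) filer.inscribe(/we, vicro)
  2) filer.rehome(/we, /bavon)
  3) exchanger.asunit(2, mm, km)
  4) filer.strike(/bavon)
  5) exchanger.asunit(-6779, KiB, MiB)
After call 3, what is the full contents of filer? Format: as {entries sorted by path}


[in] filer.inscribe p: /we c: vicro
:: created
[in] filer.rehome s: /we d: /bavon
:: ok
[in] exchanger.asunit v: 2 u_from: mm u_to: km
:: 1/500000
[in] filer.strike p: /bavon
:: ok
[in] exchanger.asunit v: -6779 u_from: KiB u_to: MiB
:: -6779/1024

Answer: {bavon=vicro}


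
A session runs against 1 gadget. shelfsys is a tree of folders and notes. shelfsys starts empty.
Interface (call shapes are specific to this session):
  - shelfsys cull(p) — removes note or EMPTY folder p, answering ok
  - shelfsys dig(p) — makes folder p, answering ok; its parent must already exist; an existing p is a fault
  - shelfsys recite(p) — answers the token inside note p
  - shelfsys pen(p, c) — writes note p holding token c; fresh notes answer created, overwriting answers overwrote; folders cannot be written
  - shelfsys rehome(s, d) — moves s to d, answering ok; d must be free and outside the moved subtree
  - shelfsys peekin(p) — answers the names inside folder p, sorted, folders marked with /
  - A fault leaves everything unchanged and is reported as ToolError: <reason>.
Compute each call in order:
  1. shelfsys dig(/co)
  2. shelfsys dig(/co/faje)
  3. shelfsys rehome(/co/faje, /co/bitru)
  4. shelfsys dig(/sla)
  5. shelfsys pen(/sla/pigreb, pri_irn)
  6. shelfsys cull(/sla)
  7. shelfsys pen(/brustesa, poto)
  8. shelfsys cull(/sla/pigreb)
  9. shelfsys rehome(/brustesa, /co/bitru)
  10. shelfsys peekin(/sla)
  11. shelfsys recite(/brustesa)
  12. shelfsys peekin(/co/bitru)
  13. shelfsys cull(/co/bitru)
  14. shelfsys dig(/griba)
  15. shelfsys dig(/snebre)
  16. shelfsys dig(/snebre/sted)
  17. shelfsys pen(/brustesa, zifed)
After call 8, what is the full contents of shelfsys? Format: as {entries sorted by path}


Answer: {brustesa=poto, co/, co/bitru/, sla/}

Derivation:
==> shelfsys dig(p='/co')
<== ok
==> shelfsys dig(p='/co/faje')
<== ok
==> shelfsys rehome(s='/co/faje', d='/co/bitru')
<== ok
==> shelfsys dig(p='/sla')
<== ok
==> shelfsys pen(p='/sla/pigreb', c='pri_irn')
<== created
==> shelfsys cull(p='/sla')
<== ToolError: not empty
==> shelfsys pen(p='/brustesa', c='poto')
<== created
==> shelfsys cull(p='/sla/pigreb')
<== ok
==> shelfsys rehome(s='/brustesa', d='/co/bitru')
<== ToolError: exists
==> shelfsys peekin(p='/sla')
<== []
==> shelfsys recite(p='/brustesa')
<== poto
==> shelfsys peekin(p='/co/bitru')
<== []
==> shelfsys cull(p='/co/bitru')
<== ok
==> shelfsys dig(p='/griba')
<== ok
==> shelfsys dig(p='/snebre')
<== ok
==> shelfsys dig(p='/snebre/sted')
<== ok
==> shelfsys pen(p='/brustesa', c='zifed')
<== overwrote


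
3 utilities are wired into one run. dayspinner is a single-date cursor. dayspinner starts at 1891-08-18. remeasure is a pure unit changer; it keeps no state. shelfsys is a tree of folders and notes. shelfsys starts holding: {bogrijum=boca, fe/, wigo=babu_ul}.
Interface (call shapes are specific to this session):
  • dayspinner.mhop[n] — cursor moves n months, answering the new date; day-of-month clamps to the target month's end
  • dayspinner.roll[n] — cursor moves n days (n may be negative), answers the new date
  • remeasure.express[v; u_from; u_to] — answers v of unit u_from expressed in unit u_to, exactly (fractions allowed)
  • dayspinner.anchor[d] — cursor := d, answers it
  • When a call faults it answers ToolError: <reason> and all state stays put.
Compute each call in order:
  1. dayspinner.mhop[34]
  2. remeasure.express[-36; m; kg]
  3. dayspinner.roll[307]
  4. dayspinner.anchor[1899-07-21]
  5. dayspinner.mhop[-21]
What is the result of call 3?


Answer: 1895-04-21

Derivation:
# 1. dayspinner.mhop(34) == 1894-06-18
# 2. remeasure.express(-36, m, kg) == ToolError: incompatible units
# 3. dayspinner.roll(307) == 1895-04-21
# 4. dayspinner.anchor(1899-07-21) == 1899-07-21
# 5. dayspinner.mhop(-21) == 1897-10-21


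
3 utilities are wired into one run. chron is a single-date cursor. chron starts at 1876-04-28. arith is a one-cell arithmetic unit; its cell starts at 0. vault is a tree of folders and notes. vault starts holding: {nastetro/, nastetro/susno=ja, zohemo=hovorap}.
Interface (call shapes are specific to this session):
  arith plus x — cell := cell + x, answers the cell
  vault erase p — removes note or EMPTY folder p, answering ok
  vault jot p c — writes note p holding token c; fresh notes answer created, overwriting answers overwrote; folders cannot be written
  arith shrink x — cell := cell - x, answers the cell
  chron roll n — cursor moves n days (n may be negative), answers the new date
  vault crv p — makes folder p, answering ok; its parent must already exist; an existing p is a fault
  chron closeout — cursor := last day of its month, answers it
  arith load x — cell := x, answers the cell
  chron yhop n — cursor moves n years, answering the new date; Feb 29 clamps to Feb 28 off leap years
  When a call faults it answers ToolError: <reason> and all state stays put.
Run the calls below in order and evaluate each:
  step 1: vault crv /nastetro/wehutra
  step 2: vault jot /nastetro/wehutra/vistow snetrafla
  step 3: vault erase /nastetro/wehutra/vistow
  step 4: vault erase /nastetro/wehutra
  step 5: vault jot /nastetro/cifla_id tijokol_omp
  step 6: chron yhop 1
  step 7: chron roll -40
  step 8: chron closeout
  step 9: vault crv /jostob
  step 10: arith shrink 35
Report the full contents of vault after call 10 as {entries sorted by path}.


[in] vault crv p→/nastetro/wehutra
  ok
[in] vault jot p→/nastetro/wehutra/vistow c→snetrafla
  created
[in] vault erase p→/nastetro/wehutra/vistow
  ok
[in] vault erase p→/nastetro/wehutra
  ok
[in] vault jot p→/nastetro/cifla_id c→tijokol_omp
  created
[in] chron yhop n→1
  1877-04-28
[in] chron roll n→-40
  1877-03-19
[in] chron closeout
  1877-03-31
[in] vault crv p→/jostob
  ok
[in] arith shrink x→35
  -35

Answer: {jostob/, nastetro/, nastetro/cifla_id=tijokol_omp, nastetro/susno=ja, zohemo=hovorap}


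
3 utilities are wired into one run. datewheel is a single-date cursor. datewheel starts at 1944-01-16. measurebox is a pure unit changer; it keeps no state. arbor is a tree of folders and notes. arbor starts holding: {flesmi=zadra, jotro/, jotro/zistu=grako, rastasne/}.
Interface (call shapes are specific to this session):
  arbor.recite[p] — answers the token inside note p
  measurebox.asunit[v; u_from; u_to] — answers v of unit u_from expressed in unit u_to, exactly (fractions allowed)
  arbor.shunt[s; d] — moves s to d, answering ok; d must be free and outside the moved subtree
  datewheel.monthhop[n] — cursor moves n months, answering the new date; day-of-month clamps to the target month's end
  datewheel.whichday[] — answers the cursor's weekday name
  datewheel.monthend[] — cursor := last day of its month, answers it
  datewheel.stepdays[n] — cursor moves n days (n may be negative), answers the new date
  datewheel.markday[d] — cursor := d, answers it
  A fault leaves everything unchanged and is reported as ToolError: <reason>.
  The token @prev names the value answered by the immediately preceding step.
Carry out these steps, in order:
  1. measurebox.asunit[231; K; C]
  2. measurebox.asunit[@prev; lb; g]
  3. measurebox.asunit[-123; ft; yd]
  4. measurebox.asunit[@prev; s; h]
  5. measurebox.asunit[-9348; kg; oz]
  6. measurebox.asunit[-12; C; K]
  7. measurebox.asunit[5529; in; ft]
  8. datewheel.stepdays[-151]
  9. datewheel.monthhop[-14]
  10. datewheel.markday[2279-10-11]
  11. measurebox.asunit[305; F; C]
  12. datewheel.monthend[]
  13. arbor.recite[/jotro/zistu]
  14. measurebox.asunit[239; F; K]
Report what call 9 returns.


Act: measurebox.asunit[v=231; u_from=K; u_to=C]
Obs: -843/20
Act: measurebox.asunit[v=@prev; u_from=lb; u_to=g]
Obs: -38237836791/2000000
Act: measurebox.asunit[v=-123; u_from=ft; u_to=yd]
Obs: -41
Act: measurebox.asunit[v=@prev; u_from=s; u_to=h]
Obs: -41/3600
Act: measurebox.asunit[v=-9348; u_from=kg; u_to=oz]
Obs: -14956800000000/45359237
Act: measurebox.asunit[v=-12; u_from=C; u_to=K]
Obs: 5223/20
Act: measurebox.asunit[v=5529; u_from=in; u_to=ft]
Obs: 1843/4
Act: datewheel.stepdays[n=-151]
Obs: 1943-08-18
Act: datewheel.monthhop[n=-14]
Obs: 1942-06-18
Act: datewheel.markday[d=2279-10-11]
Obs: 2279-10-11
Act: measurebox.asunit[v=305; u_from=F; u_to=C]
Obs: 455/3
Act: datewheel.monthend[]
Obs: 2279-10-31
Act: arbor.recite[p=/jotro/zistu]
Obs: grako
Act: measurebox.asunit[v=239; u_from=F; u_to=K]
Obs: 7763/20

Answer: 1942-06-18


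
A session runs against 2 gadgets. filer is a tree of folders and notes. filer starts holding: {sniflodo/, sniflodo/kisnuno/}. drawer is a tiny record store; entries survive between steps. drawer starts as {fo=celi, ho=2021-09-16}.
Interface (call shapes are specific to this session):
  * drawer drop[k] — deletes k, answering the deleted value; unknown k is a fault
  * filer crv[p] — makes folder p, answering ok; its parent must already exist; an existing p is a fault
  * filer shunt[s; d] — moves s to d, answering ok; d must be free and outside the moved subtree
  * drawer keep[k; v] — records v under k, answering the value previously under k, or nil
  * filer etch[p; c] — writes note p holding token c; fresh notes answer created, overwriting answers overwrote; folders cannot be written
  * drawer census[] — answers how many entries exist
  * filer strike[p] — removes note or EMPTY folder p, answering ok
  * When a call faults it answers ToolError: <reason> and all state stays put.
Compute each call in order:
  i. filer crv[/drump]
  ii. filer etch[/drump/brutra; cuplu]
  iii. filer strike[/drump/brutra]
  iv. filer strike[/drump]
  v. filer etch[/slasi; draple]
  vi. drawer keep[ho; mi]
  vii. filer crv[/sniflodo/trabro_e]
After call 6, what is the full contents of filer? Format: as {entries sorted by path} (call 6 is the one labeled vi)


Answer: {slasi=draple, sniflodo/, sniflodo/kisnuno/}

Derivation:
Step: filer crv[p: /drump]
Result: ok
Step: filer etch[p: /drump/brutra; c: cuplu]
Result: created
Step: filer strike[p: /drump/brutra]
Result: ok
Step: filer strike[p: /drump]
Result: ok
Step: filer etch[p: /slasi; c: draple]
Result: created
Step: drawer keep[k: ho; v: mi]
Result: 2021-09-16
Step: filer crv[p: /sniflodo/trabro_e]
Result: ok


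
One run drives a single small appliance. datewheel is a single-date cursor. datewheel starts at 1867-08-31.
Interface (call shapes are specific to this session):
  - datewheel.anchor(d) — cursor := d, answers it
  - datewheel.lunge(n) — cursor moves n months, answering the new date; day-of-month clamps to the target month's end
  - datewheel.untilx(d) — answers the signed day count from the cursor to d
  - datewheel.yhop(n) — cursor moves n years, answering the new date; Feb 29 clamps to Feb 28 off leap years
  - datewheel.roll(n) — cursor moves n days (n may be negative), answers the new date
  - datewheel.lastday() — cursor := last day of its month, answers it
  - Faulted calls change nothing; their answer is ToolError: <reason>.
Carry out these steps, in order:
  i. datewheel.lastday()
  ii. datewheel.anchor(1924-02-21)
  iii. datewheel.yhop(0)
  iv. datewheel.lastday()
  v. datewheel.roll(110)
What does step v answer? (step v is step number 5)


Answer: 1924-06-18

Derivation:
> datewheel.lastday
:: 1867-08-31
> datewheel.anchor d='1924-02-21'
:: 1924-02-21
> datewheel.yhop n='0'
:: 1924-02-21
> datewheel.lastday
:: 1924-02-29
> datewheel.roll n='110'
:: 1924-06-18


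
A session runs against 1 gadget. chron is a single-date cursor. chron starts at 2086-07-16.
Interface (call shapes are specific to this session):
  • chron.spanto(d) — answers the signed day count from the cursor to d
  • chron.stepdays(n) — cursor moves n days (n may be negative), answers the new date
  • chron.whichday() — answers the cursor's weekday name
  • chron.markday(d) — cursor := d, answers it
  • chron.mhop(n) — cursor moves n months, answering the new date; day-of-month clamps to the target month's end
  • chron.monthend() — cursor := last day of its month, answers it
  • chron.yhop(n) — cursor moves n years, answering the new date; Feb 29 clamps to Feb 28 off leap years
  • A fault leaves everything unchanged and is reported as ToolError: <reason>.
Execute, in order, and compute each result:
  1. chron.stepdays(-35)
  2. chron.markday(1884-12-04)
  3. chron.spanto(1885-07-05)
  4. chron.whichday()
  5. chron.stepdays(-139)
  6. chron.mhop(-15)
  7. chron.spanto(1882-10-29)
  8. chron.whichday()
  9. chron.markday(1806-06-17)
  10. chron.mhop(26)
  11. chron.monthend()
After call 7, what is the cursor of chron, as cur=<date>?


Answer: cur=1883-04-18

Derivation:
~$ stepdays n='-35'
  2086-06-11
~$ markday d='1884-12-04'
  1884-12-04
~$ spanto d='1885-07-05'
  213
~$ whichday
  Thursday
~$ stepdays n='-139'
  1884-07-18
~$ mhop n='-15'
  1883-04-18
~$ spanto d='1882-10-29'
  -171
~$ whichday
  Wednesday
~$ markday d='1806-06-17'
  1806-06-17
~$ mhop n='26'
  1808-08-17
~$ monthend
  1808-08-31


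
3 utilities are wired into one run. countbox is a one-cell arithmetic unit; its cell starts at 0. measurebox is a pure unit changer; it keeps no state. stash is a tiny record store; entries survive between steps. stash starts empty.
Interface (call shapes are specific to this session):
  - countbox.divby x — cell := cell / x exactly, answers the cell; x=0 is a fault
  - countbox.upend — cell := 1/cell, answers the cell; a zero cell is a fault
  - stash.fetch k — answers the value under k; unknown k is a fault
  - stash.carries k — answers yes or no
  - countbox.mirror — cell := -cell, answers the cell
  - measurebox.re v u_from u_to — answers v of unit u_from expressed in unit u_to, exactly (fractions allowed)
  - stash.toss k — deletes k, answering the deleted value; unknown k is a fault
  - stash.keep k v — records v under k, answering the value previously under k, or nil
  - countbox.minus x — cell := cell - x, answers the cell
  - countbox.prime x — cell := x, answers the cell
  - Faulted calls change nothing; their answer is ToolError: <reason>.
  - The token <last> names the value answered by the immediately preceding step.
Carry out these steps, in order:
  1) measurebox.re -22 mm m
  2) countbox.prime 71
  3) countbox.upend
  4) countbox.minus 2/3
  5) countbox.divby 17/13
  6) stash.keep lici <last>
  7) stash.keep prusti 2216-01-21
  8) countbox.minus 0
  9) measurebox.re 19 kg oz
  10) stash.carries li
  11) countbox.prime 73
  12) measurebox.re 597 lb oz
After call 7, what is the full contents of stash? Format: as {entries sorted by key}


Answer: {lici=-1807/3621, prusti=2216-01-21}

Derivation:
>> measurebox.re(v→-22, u_from→mm, u_to→m)
<< -11/500
>> countbox.prime(x→71)
<< 71
>> countbox.upend()
<< 1/71
>> countbox.minus(x→2/3)
<< -139/213
>> countbox.divby(x→17/13)
<< -1807/3621
>> stash.keep(k→lici, v→<last>)
<< nil
>> stash.keep(k→prusti, v→2216-01-21)
<< nil
>> countbox.minus(x→0)
<< -1807/3621
>> measurebox.re(v→19, u_from→kg, u_to→oz)
<< 30400000000/45359237
>> stash.carries(k→li)
<< no
>> countbox.prime(x→73)
<< 73
>> measurebox.re(v→597, u_from→lb, u_to→oz)
<< 9552


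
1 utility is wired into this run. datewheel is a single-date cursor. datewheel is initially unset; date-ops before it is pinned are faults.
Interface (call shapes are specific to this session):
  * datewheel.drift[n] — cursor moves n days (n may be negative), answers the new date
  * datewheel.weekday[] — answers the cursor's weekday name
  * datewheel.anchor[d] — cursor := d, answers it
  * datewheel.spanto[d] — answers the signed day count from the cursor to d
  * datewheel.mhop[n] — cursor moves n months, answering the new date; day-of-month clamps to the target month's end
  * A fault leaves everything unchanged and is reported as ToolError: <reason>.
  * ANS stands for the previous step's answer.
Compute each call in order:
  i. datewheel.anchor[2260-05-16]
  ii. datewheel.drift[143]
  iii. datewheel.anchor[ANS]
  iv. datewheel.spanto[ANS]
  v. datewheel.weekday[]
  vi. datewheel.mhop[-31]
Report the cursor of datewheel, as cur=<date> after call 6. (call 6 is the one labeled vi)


Answer: cur=2258-03-06

Derivation:
==> datewheel.anchor(d→2260-05-16)
<== 2260-05-16
==> datewheel.drift(n→143)
<== 2260-10-06
==> datewheel.anchor(d→ANS)
<== 2260-10-06
==> datewheel.spanto(d→ANS)
<== 0
==> datewheel.weekday()
<== Saturday
==> datewheel.mhop(n→-31)
<== 2258-03-06


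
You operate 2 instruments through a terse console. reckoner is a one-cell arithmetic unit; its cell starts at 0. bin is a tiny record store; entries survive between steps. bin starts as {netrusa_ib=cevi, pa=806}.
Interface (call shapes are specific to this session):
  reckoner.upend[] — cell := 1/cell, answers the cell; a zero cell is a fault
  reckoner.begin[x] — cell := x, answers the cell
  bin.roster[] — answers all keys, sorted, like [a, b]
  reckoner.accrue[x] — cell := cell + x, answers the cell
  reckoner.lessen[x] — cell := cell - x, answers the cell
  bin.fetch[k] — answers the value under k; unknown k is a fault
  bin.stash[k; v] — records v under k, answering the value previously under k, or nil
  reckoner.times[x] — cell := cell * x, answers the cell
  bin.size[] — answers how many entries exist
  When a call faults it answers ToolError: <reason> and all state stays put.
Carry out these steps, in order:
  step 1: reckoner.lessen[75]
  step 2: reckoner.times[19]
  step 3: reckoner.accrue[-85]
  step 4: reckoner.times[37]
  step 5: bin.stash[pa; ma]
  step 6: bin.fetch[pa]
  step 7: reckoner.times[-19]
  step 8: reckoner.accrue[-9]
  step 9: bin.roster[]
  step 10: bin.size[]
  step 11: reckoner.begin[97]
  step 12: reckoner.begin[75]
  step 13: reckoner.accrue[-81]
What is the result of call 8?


Calling reckoner.lessen passing 75, → -75.
I call reckoner.times passing 19: -1425.
Now I run reckoner.accrue passing -85, which returns -1510.
Now I run reckoner.times passing 37: -55870.
I use bin.stash passing pa, ma, → 806.
Calling bin.fetch passing pa: ma.
I invoke reckoner.times passing -19, and get 1061530.
Invoking reckoner.accrue passing -9, and see 1061521.
I use bin.roster(), which returns [netrusa_ib, pa].
I run bin.size, giving 2.
I try reckoner.begin passing 97, and see 97.
I try reckoner.begin passing 75, and see 75.
I call reckoner.accrue passing -81, yielding -6.

Answer: 1061521


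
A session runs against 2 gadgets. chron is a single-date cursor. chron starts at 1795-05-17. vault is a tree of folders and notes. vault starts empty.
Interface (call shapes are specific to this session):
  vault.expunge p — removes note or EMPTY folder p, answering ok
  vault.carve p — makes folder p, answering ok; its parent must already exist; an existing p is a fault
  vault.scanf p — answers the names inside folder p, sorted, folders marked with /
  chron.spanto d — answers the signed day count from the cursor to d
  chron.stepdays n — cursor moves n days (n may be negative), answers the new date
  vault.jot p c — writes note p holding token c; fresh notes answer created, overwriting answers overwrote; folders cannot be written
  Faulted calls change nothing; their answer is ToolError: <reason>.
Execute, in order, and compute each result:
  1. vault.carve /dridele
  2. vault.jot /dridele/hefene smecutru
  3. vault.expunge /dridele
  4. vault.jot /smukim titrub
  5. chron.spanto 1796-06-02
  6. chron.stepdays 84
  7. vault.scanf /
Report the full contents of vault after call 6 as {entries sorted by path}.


Do: carve[p: /dridele]
See: ok
Do: jot[p: /dridele/hefene; c: smecutru]
See: created
Do: expunge[p: /dridele]
See: ToolError: not empty
Do: jot[p: /smukim; c: titrub]
See: created
Do: spanto[d: 1796-06-02]
See: 382
Do: stepdays[n: 84]
See: 1795-08-09
Do: scanf[p: /]
See: [dridele/, smukim]

Answer: {dridele/, dridele/hefene=smecutru, smukim=titrub}


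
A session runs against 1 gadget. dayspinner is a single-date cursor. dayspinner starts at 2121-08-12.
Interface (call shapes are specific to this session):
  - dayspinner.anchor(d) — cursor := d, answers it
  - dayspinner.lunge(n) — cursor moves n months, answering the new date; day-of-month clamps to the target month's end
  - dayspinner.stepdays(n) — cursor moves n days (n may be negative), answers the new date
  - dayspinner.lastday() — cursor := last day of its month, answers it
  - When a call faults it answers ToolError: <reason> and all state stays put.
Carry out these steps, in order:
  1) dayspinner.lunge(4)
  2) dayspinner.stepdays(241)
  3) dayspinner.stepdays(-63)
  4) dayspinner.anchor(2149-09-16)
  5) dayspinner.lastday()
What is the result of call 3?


Calling lunge using n: 4, and get 2121-12-12.
Calling stepdays using n: 241, — result: 2122-08-10.
Using stepdays using n: -63, — result: 2122-06-08.
I call anchor using d: 2149-09-16, which returns 2149-09-16.
I try lastday, which returns 2149-09-30.

Answer: 2122-06-08


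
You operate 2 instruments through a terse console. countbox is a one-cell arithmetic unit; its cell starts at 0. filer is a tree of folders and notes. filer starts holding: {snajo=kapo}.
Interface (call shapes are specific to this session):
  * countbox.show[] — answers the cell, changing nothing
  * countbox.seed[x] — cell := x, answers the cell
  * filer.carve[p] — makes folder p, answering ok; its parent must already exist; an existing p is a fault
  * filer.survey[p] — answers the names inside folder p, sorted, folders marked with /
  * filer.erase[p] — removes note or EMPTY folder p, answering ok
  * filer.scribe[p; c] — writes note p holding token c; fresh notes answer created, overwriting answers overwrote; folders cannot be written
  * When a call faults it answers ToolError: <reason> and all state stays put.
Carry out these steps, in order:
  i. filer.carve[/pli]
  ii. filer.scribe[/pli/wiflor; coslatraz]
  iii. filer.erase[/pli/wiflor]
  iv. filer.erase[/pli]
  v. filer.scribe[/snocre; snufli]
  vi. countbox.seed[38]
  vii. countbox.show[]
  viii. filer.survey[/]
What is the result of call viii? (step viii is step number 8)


Answer: [snajo, snocre]

Derivation:
→ filer.carve(p='/pli')
← ok
→ filer.scribe(p='/pli/wiflor', c='coslatraz')
← created
→ filer.erase(p='/pli/wiflor')
← ok
→ filer.erase(p='/pli')
← ok
→ filer.scribe(p='/snocre', c='snufli')
← created
→ countbox.seed(x='38')
← 38
→ countbox.show()
← 38
→ filer.survey(p='/')
← [snajo, snocre]


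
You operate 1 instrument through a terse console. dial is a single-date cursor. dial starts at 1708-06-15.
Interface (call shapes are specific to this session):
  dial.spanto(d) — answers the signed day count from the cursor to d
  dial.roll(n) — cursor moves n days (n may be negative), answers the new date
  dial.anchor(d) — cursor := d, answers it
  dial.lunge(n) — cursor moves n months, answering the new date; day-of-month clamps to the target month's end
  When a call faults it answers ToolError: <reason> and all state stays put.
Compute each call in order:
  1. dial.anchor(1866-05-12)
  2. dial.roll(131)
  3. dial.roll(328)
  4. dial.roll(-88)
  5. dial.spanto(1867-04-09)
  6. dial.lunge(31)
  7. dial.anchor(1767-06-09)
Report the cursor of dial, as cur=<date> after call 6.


Answer: cur=1869-12-18

Derivation:
;; anchor(d→1866-05-12) ~> 1866-05-12
;; roll(n→131) ~> 1866-09-20
;; roll(n→328) ~> 1867-08-14
;; roll(n→-88) ~> 1867-05-18
;; spanto(d→1867-04-09) ~> -39
;; lunge(n→31) ~> 1869-12-18
;; anchor(d→1767-06-09) ~> 1767-06-09


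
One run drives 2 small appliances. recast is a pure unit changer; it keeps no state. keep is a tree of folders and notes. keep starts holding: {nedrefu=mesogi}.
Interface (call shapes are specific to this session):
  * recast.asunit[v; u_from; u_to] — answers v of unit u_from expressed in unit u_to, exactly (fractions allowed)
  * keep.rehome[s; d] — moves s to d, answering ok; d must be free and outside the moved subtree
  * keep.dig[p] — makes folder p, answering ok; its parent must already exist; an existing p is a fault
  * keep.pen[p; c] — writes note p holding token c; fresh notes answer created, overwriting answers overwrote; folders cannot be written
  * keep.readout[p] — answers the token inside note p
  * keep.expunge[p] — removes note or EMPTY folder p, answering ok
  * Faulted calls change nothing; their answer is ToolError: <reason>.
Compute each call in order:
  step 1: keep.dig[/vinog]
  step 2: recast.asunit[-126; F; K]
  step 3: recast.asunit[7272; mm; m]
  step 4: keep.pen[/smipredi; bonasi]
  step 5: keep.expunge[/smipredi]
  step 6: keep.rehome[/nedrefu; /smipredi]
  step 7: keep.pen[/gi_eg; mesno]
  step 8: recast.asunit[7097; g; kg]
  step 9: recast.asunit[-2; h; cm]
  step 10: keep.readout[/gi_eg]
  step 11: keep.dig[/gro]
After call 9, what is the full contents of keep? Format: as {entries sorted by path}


Answer: {gi_eg=mesno, smipredi=mesogi, vinog/}

Derivation:
Act: dig[p=/vinog]
Obs: ok
Act: asunit[v=-126; u_from=F; u_to=K]
Obs: 33367/180
Act: asunit[v=7272; u_from=mm; u_to=m]
Obs: 909/125
Act: pen[p=/smipredi; c=bonasi]
Obs: created
Act: expunge[p=/smipredi]
Obs: ok
Act: rehome[s=/nedrefu; d=/smipredi]
Obs: ok
Act: pen[p=/gi_eg; c=mesno]
Obs: created
Act: asunit[v=7097; u_from=g; u_to=kg]
Obs: 7097/1000
Act: asunit[v=-2; u_from=h; u_to=cm]
Obs: ToolError: incompatible units
Act: readout[p=/gi_eg]
Obs: mesno
Act: dig[p=/gro]
Obs: ok


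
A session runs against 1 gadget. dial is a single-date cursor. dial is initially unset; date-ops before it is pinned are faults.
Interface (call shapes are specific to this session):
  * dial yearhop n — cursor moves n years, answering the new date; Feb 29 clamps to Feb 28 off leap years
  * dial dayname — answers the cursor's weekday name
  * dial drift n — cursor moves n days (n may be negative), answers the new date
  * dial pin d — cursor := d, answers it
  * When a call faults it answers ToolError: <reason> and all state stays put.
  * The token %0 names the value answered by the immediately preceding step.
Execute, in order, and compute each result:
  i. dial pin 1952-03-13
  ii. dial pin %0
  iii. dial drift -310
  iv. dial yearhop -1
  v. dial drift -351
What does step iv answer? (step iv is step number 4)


-> dial pin(d: 1952-03-13)
<- 1952-03-13
-> dial pin(d: %0)
<- 1952-03-13
-> dial drift(n: -310)
<- 1951-05-08
-> dial yearhop(n: -1)
<- 1950-05-08
-> dial drift(n: -351)
<- 1949-05-22

Answer: 1950-05-08


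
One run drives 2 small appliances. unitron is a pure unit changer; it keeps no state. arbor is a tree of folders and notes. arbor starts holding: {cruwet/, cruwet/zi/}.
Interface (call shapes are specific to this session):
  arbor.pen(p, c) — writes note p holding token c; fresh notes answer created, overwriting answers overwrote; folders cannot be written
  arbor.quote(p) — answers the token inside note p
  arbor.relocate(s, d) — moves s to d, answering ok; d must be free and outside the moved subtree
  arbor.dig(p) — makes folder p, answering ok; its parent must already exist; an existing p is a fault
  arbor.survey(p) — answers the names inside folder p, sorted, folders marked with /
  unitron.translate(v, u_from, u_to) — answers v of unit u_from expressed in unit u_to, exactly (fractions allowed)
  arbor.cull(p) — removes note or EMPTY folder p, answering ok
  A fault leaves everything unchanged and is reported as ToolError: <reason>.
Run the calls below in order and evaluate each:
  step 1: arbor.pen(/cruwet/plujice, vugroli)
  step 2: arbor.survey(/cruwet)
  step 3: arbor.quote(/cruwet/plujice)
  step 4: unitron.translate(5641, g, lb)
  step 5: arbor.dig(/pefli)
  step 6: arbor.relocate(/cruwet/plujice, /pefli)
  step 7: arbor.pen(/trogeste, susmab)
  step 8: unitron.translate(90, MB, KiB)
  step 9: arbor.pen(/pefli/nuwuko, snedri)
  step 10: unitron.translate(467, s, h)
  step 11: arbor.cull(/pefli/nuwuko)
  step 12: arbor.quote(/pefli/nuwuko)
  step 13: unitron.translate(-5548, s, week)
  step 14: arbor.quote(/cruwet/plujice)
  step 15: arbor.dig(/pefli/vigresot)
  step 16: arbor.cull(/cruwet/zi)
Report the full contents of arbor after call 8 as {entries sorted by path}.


> arbor.pen p=/cruwet/plujice c=vugroli
= created
> arbor.survey p=/cruwet
= [plujice, zi/]
> arbor.quote p=/cruwet/plujice
= vugroli
> unitron.translate v=5641 u_from=g u_to=lb
= 564100000/45359237
> arbor.dig p=/pefli
= ok
> arbor.relocate s=/cruwet/plujice d=/pefli
= ToolError: exists
> arbor.pen p=/trogeste c=susmab
= created
> unitron.translate v=90 u_from=MB u_to=KiB
= 703125/8
> arbor.pen p=/pefli/nuwuko c=snedri
= created
> unitron.translate v=467 u_from=s u_to=h
= 467/3600
> arbor.cull p=/pefli/nuwuko
= ok
> arbor.quote p=/pefli/nuwuko
= ToolError: not found
> unitron.translate v=-5548 u_from=s u_to=week
= -1387/151200
> arbor.quote p=/cruwet/plujice
= vugroli
> arbor.dig p=/pefli/vigresot
= ok
> arbor.cull p=/cruwet/zi
= ok

Answer: {cruwet/, cruwet/plujice=vugroli, cruwet/zi/, pefli/, trogeste=susmab}


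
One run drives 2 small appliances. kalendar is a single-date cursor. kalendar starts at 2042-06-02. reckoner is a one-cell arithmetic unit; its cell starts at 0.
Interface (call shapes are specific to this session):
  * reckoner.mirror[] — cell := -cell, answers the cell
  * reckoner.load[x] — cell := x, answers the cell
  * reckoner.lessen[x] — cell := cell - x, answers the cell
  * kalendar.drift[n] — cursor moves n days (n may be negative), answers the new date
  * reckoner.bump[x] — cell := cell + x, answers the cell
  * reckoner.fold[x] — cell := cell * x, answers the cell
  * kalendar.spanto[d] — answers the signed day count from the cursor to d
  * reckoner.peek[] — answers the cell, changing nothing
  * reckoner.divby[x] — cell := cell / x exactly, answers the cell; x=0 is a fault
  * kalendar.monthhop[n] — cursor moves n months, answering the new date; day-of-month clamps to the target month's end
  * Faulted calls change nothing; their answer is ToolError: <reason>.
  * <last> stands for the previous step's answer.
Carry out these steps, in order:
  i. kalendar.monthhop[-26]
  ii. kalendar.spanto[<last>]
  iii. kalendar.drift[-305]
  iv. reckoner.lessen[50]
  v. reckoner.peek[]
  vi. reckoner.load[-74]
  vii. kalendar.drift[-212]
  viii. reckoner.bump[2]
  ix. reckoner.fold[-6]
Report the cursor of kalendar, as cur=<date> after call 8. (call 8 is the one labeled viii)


Answer: cur=2038-11-02

Derivation:
Now I run kalendar.monthhop on n→-26, and get 2040-04-02.
I invoke kalendar.spanto on d→<last>, yielding 0.
Next I call kalendar.drift on n→-305, and see 2039-06-02.
Calling reckoner.lessen on x→50: -50.
I use reckoner.peek(), giving -50.
Using reckoner.load on x→-74: -74.
I try kalendar.drift on n→-212, — result: 2038-11-02.
I run reckoner.bump on x→2, and get -72.
Calling reckoner.fold on x→-6, which returns 432.


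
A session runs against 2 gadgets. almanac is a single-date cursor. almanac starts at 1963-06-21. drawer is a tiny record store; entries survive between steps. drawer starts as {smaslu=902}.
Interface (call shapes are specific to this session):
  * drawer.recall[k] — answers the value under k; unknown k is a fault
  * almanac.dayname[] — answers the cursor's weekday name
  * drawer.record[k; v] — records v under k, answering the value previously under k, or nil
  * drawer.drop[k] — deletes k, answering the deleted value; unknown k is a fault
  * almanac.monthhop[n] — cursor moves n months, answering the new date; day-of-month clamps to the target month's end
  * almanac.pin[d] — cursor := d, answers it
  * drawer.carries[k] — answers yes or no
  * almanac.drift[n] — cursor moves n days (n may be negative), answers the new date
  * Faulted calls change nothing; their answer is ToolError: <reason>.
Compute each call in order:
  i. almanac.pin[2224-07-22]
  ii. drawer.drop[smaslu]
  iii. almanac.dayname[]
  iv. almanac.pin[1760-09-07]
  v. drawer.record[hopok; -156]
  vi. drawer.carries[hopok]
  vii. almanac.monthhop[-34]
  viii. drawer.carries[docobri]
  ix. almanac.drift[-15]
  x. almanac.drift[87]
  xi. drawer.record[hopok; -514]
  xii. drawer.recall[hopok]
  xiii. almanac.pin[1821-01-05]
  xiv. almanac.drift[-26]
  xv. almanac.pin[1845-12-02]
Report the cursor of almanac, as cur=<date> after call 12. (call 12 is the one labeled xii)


Answer: cur=1758-01-18

Derivation:
·→ almanac.pin(2224-07-22)
·← 2224-07-22
·→ drawer.drop(smaslu)
·← 902
·→ almanac.dayname()
·← Thursday
·→ almanac.pin(1760-09-07)
·← 1760-09-07
·→ drawer.record(hopok, -156)
·← nil
·→ drawer.carries(hopok)
·← yes
·→ almanac.monthhop(-34)
·← 1757-11-07
·→ drawer.carries(docobri)
·← no
·→ almanac.drift(-15)
·← 1757-10-23
·→ almanac.drift(87)
·← 1758-01-18
·→ drawer.record(hopok, -514)
·← -156
·→ drawer.recall(hopok)
·← -514
·→ almanac.pin(1821-01-05)
·← 1821-01-05
·→ almanac.drift(-26)
·← 1820-12-10
·→ almanac.pin(1845-12-02)
·← 1845-12-02


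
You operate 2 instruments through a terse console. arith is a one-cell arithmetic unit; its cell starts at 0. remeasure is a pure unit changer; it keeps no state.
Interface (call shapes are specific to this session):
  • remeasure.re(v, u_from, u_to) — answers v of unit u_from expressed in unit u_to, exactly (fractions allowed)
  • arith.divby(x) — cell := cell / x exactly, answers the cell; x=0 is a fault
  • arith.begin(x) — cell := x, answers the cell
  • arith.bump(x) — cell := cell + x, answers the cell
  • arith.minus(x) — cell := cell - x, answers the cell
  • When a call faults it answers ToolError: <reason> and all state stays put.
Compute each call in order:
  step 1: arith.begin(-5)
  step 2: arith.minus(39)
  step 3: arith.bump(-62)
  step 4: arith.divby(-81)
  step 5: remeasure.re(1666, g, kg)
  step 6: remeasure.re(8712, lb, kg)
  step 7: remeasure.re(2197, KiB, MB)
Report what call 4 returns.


CALL arith.begin[x: -5]
RET  -5
CALL arith.minus[x: 39]
RET  -44
CALL arith.bump[x: -62]
RET  -106
CALL arith.divby[x: -81]
RET  106/81
CALL remeasure.re[v: 1666; u_from: g; u_to: kg]
RET  833/500
CALL remeasure.re[v: 8712; u_from: lb; u_to: kg]
RET  49396209093/12500000
CALL remeasure.re[v: 2197; u_from: KiB; u_to: MB]
RET  35152/15625

Answer: 106/81


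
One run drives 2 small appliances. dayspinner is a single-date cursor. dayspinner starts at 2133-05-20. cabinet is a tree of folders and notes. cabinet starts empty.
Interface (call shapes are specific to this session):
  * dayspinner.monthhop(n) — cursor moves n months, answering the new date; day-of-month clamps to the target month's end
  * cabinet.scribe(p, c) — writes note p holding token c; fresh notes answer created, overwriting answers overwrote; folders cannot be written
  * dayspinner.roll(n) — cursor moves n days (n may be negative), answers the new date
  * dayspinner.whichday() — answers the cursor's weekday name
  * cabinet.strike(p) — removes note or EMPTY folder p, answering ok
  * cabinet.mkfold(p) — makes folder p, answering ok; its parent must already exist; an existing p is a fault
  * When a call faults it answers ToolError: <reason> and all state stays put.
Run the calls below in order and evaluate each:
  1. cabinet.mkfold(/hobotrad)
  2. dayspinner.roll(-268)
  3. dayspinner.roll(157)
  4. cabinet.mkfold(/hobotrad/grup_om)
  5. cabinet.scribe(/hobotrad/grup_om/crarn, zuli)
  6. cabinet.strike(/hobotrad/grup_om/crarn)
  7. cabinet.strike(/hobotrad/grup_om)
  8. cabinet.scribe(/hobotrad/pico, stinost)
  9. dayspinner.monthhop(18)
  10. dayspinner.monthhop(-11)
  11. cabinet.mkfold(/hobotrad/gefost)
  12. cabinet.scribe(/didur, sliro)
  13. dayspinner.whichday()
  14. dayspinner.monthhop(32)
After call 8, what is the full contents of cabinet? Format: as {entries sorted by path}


Answer: {hobotrad/, hobotrad/pico=stinost}

Derivation:
> cabinet.mkfold p=/hobotrad
= ok
> dayspinner.roll n=-268
= 2132-08-25
> dayspinner.roll n=157
= 2133-01-29
> cabinet.mkfold p=/hobotrad/grup_om
= ok
> cabinet.scribe p=/hobotrad/grup_om/crarn c=zuli
= created
> cabinet.strike p=/hobotrad/grup_om/crarn
= ok
> cabinet.strike p=/hobotrad/grup_om
= ok
> cabinet.scribe p=/hobotrad/pico c=stinost
= created
> dayspinner.monthhop n=18
= 2134-07-29
> dayspinner.monthhop n=-11
= 2133-08-29
> cabinet.mkfold p=/hobotrad/gefost
= ok
> cabinet.scribe p=/didur c=sliro
= created
> dayspinner.whichday
= Saturday
> dayspinner.monthhop n=32
= 2136-04-29


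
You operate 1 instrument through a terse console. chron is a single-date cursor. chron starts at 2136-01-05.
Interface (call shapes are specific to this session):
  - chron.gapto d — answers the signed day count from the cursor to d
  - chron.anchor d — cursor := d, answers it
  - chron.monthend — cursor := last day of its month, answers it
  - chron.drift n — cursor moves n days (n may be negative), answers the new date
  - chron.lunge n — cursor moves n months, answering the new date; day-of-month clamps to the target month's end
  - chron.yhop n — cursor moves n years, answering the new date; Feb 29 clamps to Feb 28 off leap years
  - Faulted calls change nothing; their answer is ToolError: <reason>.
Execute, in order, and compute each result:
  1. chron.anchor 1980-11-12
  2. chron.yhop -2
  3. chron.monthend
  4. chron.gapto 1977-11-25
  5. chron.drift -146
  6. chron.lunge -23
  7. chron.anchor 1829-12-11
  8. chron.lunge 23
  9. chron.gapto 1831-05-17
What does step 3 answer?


Answer: 1978-11-30

Derivation:
! chron.anchor(d→1980-11-12) => 1980-11-12
! chron.yhop(n→-2) => 1978-11-12
! chron.monthend() => 1978-11-30
! chron.gapto(d→1977-11-25) => -370
! chron.drift(n→-146) => 1978-07-07
! chron.lunge(n→-23) => 1976-08-07
! chron.anchor(d→1829-12-11) => 1829-12-11
! chron.lunge(n→23) => 1831-11-11
! chron.gapto(d→1831-05-17) => -178
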